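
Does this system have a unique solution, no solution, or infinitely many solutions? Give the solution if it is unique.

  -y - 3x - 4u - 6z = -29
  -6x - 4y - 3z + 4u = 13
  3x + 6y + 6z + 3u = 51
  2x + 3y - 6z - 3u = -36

x = -6, y = 5, z = 5, u = 3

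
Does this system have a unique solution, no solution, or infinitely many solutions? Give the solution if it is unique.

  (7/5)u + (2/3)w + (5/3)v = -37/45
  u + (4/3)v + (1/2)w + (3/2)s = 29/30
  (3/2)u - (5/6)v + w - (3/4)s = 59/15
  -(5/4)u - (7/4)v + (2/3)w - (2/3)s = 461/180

Row-reduce the augmented matrix:
R1 ← R1 / (7/5).
R2 ← R2 − 1·R1.
R3 ← R3 − 3/2·R1.
R4 ← R4 + 5/4·R1.
R2 ← R2 / (1/7).
R1 ← R1 − 25/21·R2.
R3 ← R3 + 55/21·R2.
R4 ← R4 + 11/42·R2.
R3 ← R3 / (13/18).
R1 ← R1 − 5/18·R3.
R2 ← R2 − 1/6·R3.
R4 ← R4 − 47/36·R3.
R4 ← R4 / (-14437/312).
R1 ← R1 + 1185/52·R4.
R2 ← R2 − 225/52·R4.
R3 ← R3 − 963/26·R4.
Reading off the reduced rows gives u = 1, v = -2, w = 5/3, s = 6/5.

u = 1, v = -2, w = 5/3, s = 6/5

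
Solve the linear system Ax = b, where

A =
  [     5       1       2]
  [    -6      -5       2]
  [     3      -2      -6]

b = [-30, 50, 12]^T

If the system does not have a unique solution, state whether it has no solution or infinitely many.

x_1 = -4, x_2 = -6, x_3 = -2

Row-reduce the augmented matrix:
R1 ← R1 / (5).
R2 ← R2 + 6·R1.
R3 ← R3 − 3·R1.
R2 ← R2 / (-19/5).
R1 ← R1 − 1/5·R2.
R3 ← R3 + 13/5·R2.
R3 ← R3 / (-194/19).
R1 ← R1 − 12/19·R3.
R2 ← R2 + 22/19·R3.
Reading off the reduced rows gives x_1 = -4, x_2 = -6, x_3 = -2.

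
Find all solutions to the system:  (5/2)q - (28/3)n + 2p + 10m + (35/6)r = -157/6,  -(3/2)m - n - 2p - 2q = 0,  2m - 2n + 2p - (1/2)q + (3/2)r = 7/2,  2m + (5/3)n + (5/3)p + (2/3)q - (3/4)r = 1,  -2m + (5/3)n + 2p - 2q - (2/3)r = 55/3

infinitely many solutions

Row-reduce:
R1 ← R1 / (10).
R2 ← R2 + 3/2·R1.
R3 ← R3 − 2·R1.
R4 ← R4 − 2·R1.
R5 ← R5 + 2·R1.
R2 ← R2 / (-12/5).
R1 ← R1 + 14/15·R2.
R3 ← R3 + 2/15·R2.
R4 ← R4 − 53/15·R2.
R5 ← R5 + 1/5·R2.
R3 ← R3 / (61/36).
R1 ← R1 − 31/36·R3.
R2 ← R2 − 17/24·R3.
R4 ← R4 + 89/72·R3.
R5 ← R5 − 61/24·R3.
R4 ← R4 / (-705/244).
R1 ← R1 − 82/61·R4.
R2 ← R2 − 129/122·R4.
R3 ← R3 + 131/244·R4.
Rank is 4 with 5 unknowns, leaving r free.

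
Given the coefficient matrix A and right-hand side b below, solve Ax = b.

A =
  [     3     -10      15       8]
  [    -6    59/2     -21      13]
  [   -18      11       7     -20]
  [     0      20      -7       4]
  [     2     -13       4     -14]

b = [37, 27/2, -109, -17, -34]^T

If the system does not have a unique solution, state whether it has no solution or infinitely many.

no solution

Row-reduce:
R1 ← R1 / (3).
R2 ← R2 + 6·R1.
R3 ← R3 + 18·R1.
R5 ← R5 − 2·R1.
R2 ← R2 / (19/2).
R1 ← R1 + 10/3·R2.
R3 ← R3 + 49·R2.
R4 ← R4 − 20·R2.
R5 ← R5 + 19/3·R2.
R3 ← R3 / (2725/19).
R1 ← R1 − 155/19·R3.
R2 ← R2 − 18/19·R3.
R4 ← R4 + 493/19·R3.
R4 ← R4 / (-67922/2725).
R1 ← R1 − 1494/545·R4.
R2 ← R2 − 5122/2725·R4.
R3 ← R3 − 3374/2725·R4.
Row 5 reduces to 0 = -1/3, a contradiction. The system is inconsistent.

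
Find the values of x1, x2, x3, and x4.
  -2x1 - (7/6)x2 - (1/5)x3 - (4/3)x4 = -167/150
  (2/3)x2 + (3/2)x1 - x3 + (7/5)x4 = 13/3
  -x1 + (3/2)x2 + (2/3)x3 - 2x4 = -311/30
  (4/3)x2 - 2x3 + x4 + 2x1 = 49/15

Row-reduce the augmented matrix:
R1 ← R1 / (-2).
R2 ← R2 − 3/2·R1.
R3 ← R3 + 1·R1.
R4 ← R4 − 2·R1.
R2 ← R2 / (-5/24).
R1 ← R1 − 7/12·R2.
R3 ← R3 − 25/12·R2.
R4 ← R4 − 1/6·R2.
R3 ← R3 / (-161/15).
R1 ← R1 + 78/25·R3.
R2 ← R2 − 138/25·R3.
R4 ← R4 + 78/25·R3.
R4 ← R4 / (-9521/12075).
R1 ← R1 − 12214/12075·R4.
R2 ← R2 + 96/175·R4.
R3 ← R3 + 40/161·R4.
Reading off the reduced rows gives x1 = 0, x2 = -11/5, x3 = -8/5, x4 = 3.

x1 = 0, x2 = -11/5, x3 = -8/5, x4 = 3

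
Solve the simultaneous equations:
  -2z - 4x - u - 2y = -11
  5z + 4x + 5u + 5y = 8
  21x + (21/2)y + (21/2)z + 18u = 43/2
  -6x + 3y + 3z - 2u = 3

no solution

Row-reduce:
R1 ← R1 / (-4).
R2 ← R2 − 4·R1.
R3 ← R3 − 21·R1.
R4 ← R4 + 6·R1.
R2 ← R2 / (3).
R1 ← R1 − 1/2·R2.
R4 ← R4 − 6·R2.
R3 ← R3 / (51/4).
R1 ← R1 + 5/12·R3.
R2 ← R2 − 4/3·R3.
R4 ← R4 + 17/2·R3.
Row 4 reduces to 0 = 4/3, a contradiction. The system is inconsistent.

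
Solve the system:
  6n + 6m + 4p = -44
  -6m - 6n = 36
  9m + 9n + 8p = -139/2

Row-reduce:
R1 ← R1 / (6).
R2 ← R2 + 6·R1.
R3 ← R3 − 9·R1.
R2 ← R2 / (4).
R1 ← R1 − 2/3·R2.
R3 ← R3 − 2·R2.
Row 3 reduces to 0 = 1/2, a contradiction. The system is inconsistent.

no solution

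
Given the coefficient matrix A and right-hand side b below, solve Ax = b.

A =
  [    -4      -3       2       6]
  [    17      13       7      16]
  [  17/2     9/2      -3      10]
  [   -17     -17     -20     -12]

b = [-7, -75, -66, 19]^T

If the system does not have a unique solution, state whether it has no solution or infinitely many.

no solution

Row-reduce:
R1 ← R1 / (-4).
R2 ← R2 − 17·R1.
R3 ← R3 − 17/2·R1.
R4 ← R4 + 17·R1.
R2 ← R2 / (1/4).
R1 ← R1 − 3/4·R2.
R3 ← R3 + 15/8·R2.
R4 ← R4 + 17/4·R2.
R3 ← R3 / (235/2).
R1 ← R1 + 47·R3.
R2 ← R2 − 62·R3.
R4 ← R4 − 235·R3.
Row 4 reduces to 0 = 1, a contradiction. The system is inconsistent.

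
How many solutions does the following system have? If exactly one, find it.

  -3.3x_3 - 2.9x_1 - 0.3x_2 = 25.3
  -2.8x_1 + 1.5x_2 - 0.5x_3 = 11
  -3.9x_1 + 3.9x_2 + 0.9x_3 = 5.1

x_1 = -5, x_2 = -3, x_3 = -3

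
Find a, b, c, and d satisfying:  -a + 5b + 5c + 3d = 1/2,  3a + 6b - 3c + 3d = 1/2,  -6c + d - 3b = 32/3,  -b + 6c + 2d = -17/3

a = -3, b = 0, c = -3/2, d = 5/3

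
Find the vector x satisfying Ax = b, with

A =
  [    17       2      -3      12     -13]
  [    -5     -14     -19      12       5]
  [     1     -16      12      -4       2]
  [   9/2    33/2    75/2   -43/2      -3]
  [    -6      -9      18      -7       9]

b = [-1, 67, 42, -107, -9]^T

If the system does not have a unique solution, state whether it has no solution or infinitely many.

Row-reduce:
R1 ← R1 / (17).
R2 ← R2 + 5·R1.
R3 ← R3 − 1·R1.
R4 ← R4 − 9/2·R1.
R5 ← R5 + 6·R1.
R2 ← R2 / (-228/17).
R1 ← R1 − 2/17·R2.
R3 ← R3 + 274/17·R2.
R4 ← R4 − 543/34·R2.
R5 ← R5 + 141/17·R2.
R3 ← R3 / (2056/57).
R1 ← R1 + 20/57·R3.
R2 ← R2 − 169/114·R3.
R4 ← R4 − 1111/76·R3.
R5 ← R5 − 1111/38·R3.
R4 ← R4 / (6757/2056).
R1 ← R1 − 158/257·R4.
R2 ← R2 + 203/1028·R4.
R3 ← R3 + 333/514·R4.
R5 ← R5 − 6757/1028·R4.
Row 5 reduces to 0 = 4, a contradiction. The system is inconsistent.

no solution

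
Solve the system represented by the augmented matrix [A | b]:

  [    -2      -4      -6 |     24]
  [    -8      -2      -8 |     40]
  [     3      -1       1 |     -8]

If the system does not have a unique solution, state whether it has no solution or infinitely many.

infinitely many solutions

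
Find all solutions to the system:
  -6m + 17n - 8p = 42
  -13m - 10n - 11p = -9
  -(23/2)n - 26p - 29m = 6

no solution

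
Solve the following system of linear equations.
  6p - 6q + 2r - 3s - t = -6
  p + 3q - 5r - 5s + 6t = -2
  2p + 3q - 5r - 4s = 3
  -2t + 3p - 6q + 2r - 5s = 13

infinitely many solutions

Row-reduce:
R1 ← R1 / (6).
R2 ← R2 − 1·R1.
R3 ← R3 − 2·R1.
R4 ← R4 − 3·R1.
R2 ← R2 / (4).
R1 ← R1 + 1·R2.
R3 ← R3 − 5·R2.
R4 ← R4 + 3·R2.
R1 ← R1 + 1·R3.
R2 ← R2 + 4/3·R3.
R4 ← R4 + 3·R3.
R1 ← R1 − 1·R4.
R2 ← R2 − 19/8·R4.
R3 ← R3 − 21/8·R4.
Rank is 4 with 5 unknowns, leaving t free.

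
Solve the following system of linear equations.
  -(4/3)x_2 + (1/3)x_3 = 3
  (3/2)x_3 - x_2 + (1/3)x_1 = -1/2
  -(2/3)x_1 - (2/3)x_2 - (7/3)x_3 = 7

infinitely many solutions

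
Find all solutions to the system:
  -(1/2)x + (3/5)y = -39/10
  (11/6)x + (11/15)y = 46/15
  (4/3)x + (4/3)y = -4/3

no solution

Row-reduce:
R1 ← R1 / (-1/2).
R2 ← R2 − 11/6·R1.
R3 ← R3 − 4/3·R1.
R2 ← R2 / (44/15).
R1 ← R1 + 6/5·R2.
R3 ← R3 − 44/15·R2.
Row 3 reduces to 0 = -1/2, a contradiction. The system is inconsistent.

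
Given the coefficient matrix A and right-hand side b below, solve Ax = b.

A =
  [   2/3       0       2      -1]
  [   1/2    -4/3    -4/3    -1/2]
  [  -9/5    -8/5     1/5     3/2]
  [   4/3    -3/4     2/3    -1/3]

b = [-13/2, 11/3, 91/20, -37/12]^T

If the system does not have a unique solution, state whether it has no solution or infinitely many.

x_1 = -3/2, x_2 = -1, x_3 = -5/2, x_4 = 1/2

Row-reduce the augmented matrix:
R1 ← R1 / (2/3).
R2 ← R2 − 1/2·R1.
R3 ← R3 + 9/5·R1.
R4 ← R4 − 4/3·R1.
R2 ← R2 / (-4/3).
R3 ← R3 + 8/5·R2.
R4 ← R4 + 3/4·R2.
R3 ← R3 / (9).
R1 ← R1 − 3·R3.
R2 ← R2 − 17/8·R3.
R4 ← R4 + 167/96·R3.
R4 ← R4 / (89/72).
R1 ← R1 + 1·R4.
R2 ← R2 − 1/6·R4.
R3 ← R3 + 1/6·R4.
Reading off the reduced rows gives x_1 = -3/2, x_2 = -1, x_3 = -5/2, x_4 = 1/2.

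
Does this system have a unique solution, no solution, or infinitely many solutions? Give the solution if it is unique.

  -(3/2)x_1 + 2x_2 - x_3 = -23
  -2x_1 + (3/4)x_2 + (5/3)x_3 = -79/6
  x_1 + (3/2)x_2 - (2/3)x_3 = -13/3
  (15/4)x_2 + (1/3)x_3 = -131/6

x_1 = 6, x_2 = -6, x_3 = 2

Row-reduce the augmented matrix:
R1 ← R1 / (-3/2).
R2 ← R2 + 2·R1.
R3 ← R3 − 1·R1.
R2 ← R2 / (-23/12).
R1 ← R1 + 4/3·R2.
R3 ← R3 − 17/6·R2.
R4 ← R4 − 15/4·R2.
R3 ← R3 / (214/69).
R1 ← R1 + 98/69·R3.
R2 ← R2 + 36/23·R3.
R4 ← R4 − 428/69·R3.
R4 reduces to 0 = 0, so the extra equation is consistent.
Reading off the reduced rows gives x_1 = 6, x_2 = -6, x_3 = 2.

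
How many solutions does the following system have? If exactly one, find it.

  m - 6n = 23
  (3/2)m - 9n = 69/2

infinitely many solutions

Row-reduce:
R2 ← R2 − 3/2·R1.
Rank is 1 with 2 unknowns, leaving n free.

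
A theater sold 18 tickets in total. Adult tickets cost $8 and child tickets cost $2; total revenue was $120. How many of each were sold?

adult tickets: 14, child tickets: 4

Let a = adult tickets, c = child tickets.
  a + c = 18
  8a + 2c = 120
Row-reduce the augmented matrix:
R2 ← R2 − 8·R1.
R2 ← R2 / (-6).
R1 ← R1 − 1·R2.
Reading off the reduced rows gives a = 14, c = 4.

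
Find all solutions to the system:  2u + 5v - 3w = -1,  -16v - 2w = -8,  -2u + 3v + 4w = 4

no solution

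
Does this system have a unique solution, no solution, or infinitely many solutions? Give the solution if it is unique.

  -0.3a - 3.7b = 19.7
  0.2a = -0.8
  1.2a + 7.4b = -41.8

Row-reduce the augmented matrix:
R1 ← R1 / (-3/10).
R2 ← R2 − 1/5·R1.
R3 ← R3 − 6/5·R1.
R2 ← R2 / (-37/15).
R1 ← R1 − 37/3·R2.
R3 ← R3 + 37/5·R2.
R3 reduces to 0 = 0, so the extra equation is consistent.
Reading off the reduced rows gives a = -4, b = -5.

a = -4, b = -5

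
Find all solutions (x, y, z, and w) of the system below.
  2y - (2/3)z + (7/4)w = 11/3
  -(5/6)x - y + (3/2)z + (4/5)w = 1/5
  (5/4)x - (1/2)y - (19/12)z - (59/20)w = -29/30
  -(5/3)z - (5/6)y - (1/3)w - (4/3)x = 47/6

Row-reduce:
Swap R1 and R2.
R1 ← R1 / (-5/6).
R3 ← R3 − 5/4·R1.
R4 ← R4 + 4/3·R1.
R2 ← R2 / (2).
R1 ← R1 − 6/5·R2.
R3 ← R3 + 2·R2.
R4 ← R4 − 23/30·R2.
Swap R3 and R4.
R3 ← R3 / (-343/90).
R1 ← R1 + 7/5·R3.
R2 ← R2 + 1/3·R3.
Row 4 reduces to 0 = 3, a contradiction. The system is inconsistent.

no solution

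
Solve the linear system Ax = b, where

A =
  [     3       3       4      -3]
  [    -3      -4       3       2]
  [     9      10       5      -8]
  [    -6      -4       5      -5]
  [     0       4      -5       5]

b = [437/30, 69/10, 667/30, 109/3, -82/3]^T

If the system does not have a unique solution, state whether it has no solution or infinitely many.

x_1 = -3/2, x_2 = 0, x_3 = 8/3, x_4 = -14/5

Row-reduce the augmented matrix:
R1 ← R1 / (3).
R2 ← R2 + 3·R1.
R3 ← R3 − 9·R1.
R4 ← R4 + 6·R1.
R2 ← R2 / (-1).
R1 ← R1 − 1·R2.
R3 ← R3 − 1·R2.
R4 ← R4 − 2·R2.
R5 ← R5 − 4·R2.
Swap R3 and R4.
R3 ← R3 / (27).
R1 ← R1 − 25/3·R3.
R2 ← R2 + 7·R3.
R5 ← R5 − 23·R3.
Swap R4 and R5.
R4 ← R4 / (326/27).
R1 ← R1 − 163/81·R4.
R2 ← R2 + 64/27·R4.
R3 ← R3 + 13/27·R4.
R5 reduces to 0 = 0, so the extra equation is consistent.
Reading off the reduced rows gives x_1 = -3/2, x_2 = 0, x_3 = 8/3, x_4 = -14/5.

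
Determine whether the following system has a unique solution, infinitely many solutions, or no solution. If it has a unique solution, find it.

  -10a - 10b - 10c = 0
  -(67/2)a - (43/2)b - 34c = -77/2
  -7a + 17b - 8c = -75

no solution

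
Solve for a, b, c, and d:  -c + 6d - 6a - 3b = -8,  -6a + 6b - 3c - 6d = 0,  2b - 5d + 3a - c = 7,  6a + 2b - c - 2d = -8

Row-reduce the augmented matrix:
R1 ← R1 / (-6).
R2 ← R2 + 6·R1.
R3 ← R3 − 3·R1.
R4 ← R4 − 6·R1.
R2 ← R2 / (9).
R1 ← R1 − 1/2·R2.
R3 ← R3 − 1/2·R2.
R4 ← R4 + 1·R2.
R3 ← R3 / (-25/18).
R1 ← R1 − 5/18·R3.
R2 ← R2 + 2/9·R3.
R4 ← R4 + 20/9·R3.
R4 ← R4 / (24/5).
R1 ← R1 + 3/5·R4.
R2 ← R2 + 28/25·R4.
R3 ← R3 − 24/25·R4.
Reading off the reduced rows gives a = -1, b = -4, c = 2, d = -4.

a = -1, b = -4, c = 2, d = -4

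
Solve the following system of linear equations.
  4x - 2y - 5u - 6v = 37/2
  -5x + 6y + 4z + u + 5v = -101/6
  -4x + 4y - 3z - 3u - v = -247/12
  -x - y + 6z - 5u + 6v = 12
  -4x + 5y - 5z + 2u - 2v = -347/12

Row-reduce the augmented matrix:
R1 ← R1 / (4).
R2 ← R2 + 5·R1.
R3 ← R3 + 4·R1.
R4 ← R4 + 1·R1.
R5 ← R5 + 4·R1.
R2 ← R2 / (7/2).
R1 ← R1 + 1/2·R2.
R3 ← R3 − 2·R2.
R4 ← R4 + 3/2·R2.
R5 ← R5 − 3·R2.
R3 ← R3 / (-37/7).
R1 ← R1 − 4/7·R3.
R2 ← R2 − 8/7·R3.
R4 ← R4 − 54/7·R3.
R5 ← R5 + 59/7·R3.
R4 ← R4 / (-1169/74).
R1 ← R1 + 94/37·R4.
R2 ← R2 + 191/74·R4.
R3 ← R3 − 35/37·R4.
R5 ← R5 − 701/74·R4.
R5 ← R5 / (242/1169).
R1 ← R1 + 1991/1169·R5.
R2 ← R2 + 1345/1169·R5.
R3 ← R3 − 129/167·R5.
R4 ← R4 − 348/1169·R5.
Reading off the reduced rows gives x = 2, y = -2, z = 9/4, u = -1/2, v = -2/3.

x = 2, y = -2, z = 9/4, u = -1/2, v = -2/3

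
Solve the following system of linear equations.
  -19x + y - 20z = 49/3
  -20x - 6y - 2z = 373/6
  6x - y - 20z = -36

x = -7/3, y = -3, z = 5/4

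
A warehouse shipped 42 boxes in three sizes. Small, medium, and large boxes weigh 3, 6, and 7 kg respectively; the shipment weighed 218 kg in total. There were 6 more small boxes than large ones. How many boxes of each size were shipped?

small boxes: 14, medium boxes: 20, large boxes: 8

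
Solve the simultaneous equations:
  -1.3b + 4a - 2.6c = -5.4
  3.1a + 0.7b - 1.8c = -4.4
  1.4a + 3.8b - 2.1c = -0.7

a = -2, b = 0, c = -1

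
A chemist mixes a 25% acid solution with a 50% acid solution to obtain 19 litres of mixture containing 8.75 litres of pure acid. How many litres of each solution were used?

Let a = litres of solution A, b = litres of solution B.
  a + b = 19
  (1/4)a + (1/2)b = 35/4
Row-reduce the augmented matrix:
R2 ← R2 − 1/4·R1.
R2 ← R2 / (1/4).
R1 ← R1 − 1·R2.
Reading off the reduced rows gives a = 3, b = 16.

litres of solution A: 3, litres of solution B: 16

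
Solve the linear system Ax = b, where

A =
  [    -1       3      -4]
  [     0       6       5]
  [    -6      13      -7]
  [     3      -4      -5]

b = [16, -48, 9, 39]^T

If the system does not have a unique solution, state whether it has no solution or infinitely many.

x_1 = -1, x_2 = -3, x_3 = -6

Row-reduce the augmented matrix:
R1 ← R1 / (-1).
R3 ← R3 + 6·R1.
R4 ← R4 − 3·R1.
R2 ← R2 / (6).
R1 ← R1 + 3·R2.
R3 ← R3 + 5·R2.
R4 ← R4 − 5·R2.
R3 ← R3 / (127/6).
R1 ← R1 − 13/2·R3.
R2 ← R2 − 5/6·R3.
R4 ← R4 + 127/6·R3.
R4 reduces to 0 = 0, so the extra equation is consistent.
Reading off the reduced rows gives x_1 = -1, x_2 = -3, x_3 = -6.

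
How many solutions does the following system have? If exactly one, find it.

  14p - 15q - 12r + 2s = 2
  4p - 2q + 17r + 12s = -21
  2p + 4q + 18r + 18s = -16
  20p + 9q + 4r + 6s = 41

p = 3/2, q = 2, r = -1, s = -1/2

Row-reduce the augmented matrix:
R1 ← R1 / (14).
R2 ← R2 − 4·R1.
R3 ← R3 − 2·R1.
R4 ← R4 − 20·R1.
R2 ← R2 / (16/7).
R1 ← R1 + 15/14·R2.
R3 ← R3 − 43/7·R2.
R4 ← R4 − 213/7·R2.
R3 ← R3 / (-563/16).
R1 ← R1 − 279/32·R3.
R2 ← R2 − 143/16·R3.
R4 ← R4 + 4013/16·R3.
R4 ← R4 / (-31718/563).
R1 ← R1 − 1283/563·R4.
R2 ← R2 − 956/563·R4.
R3 ← R3 − 208/563·R4.
Reading off the reduced rows gives p = 3/2, q = 2, r = -1, s = -1/2.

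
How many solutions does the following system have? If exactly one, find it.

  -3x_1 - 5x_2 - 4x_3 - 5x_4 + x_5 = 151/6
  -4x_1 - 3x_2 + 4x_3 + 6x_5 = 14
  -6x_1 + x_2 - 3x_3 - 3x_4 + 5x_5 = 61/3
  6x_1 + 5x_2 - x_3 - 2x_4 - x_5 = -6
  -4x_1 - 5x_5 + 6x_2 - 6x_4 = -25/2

Row-reduce the augmented matrix:
R1 ← R1 / (-3).
R2 ← R2 + 4·R1.
R3 ← R3 + 6·R1.
R4 ← R4 − 6·R1.
R5 ← R5 + 4·R1.
R2 ← R2 / (11/3).
R1 ← R1 − 5/3·R2.
R3 ← R3 − 11·R2.
R4 ← R4 + 5·R2.
R5 ← R5 − 38/3·R2.
R3 ← R3 / (-23).
R1 ← R1 + 32/11·R3.
R2 ← R2 − 28/11·R3.
R4 ← R4 − 41/11·R3.
R5 ← R5 + 296/11·R3.
R4 ← R4 / (-1269/253).
R1 ← R1 − 71/253·R4.
R2 ← R2 − 96/253·R4.
R3 ← R3 − 13/23·R4.
R5 ← R5 + 1810/253·R4.
R5 ← R5 / (-22265/1269).
R1 ← R1 + 953/1269·R5.
R2 ← R2 − 202/423·R5.
R3 ← R3 − 1405/1269·R5.
R4 ← R4 + 1412/1269·R5.
Reading off the reduced rows gives x_1 = 0, x_2 = -5/3, x_3 = -3/2, x_4 = -5/3, x_5 = 5/2.

x_1 = 0, x_2 = -5/3, x_3 = -3/2, x_4 = -5/3, x_5 = 5/2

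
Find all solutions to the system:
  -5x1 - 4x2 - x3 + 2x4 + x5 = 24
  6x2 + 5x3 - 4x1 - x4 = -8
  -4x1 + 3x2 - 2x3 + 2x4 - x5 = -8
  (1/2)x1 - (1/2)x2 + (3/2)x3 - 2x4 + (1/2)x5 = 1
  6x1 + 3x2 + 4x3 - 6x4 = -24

Row-reduce:
R1 ← R1 / (-5).
R2 ← R2 + 4·R1.
R3 ← R3 + 4·R1.
R4 ← R4 − 1/2·R1.
R5 ← R5 − 6·R1.
R2 ← R2 / (46/5).
R1 ← R1 − 4/5·R2.
R3 ← R3 − 31/5·R2.
R4 ← R4 + 9/10·R2.
R5 ← R5 + 9/5·R2.
R3 ← R3 / (-235/46).
R1 ← R1 + 7/23·R3.
R2 ← R2 − 29/46·R3.
R4 ← R4 − 181/92·R3.
R5 ← R5 − 181/46·R3.
R4 ← R4 / (-288/235).
R1 ← R1 + 71/235·R4.
R2 ← R2 + 4/235·R4.
R3 ← R3 + 99/235·R4.
R5 ← R5 + 576/235·R4.
Row 5 reduces to 0 = -2, a contradiction. The system is inconsistent.

no solution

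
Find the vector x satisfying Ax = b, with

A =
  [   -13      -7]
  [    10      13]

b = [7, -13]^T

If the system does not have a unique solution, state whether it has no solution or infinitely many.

x_1 = 0, x_2 = -1

Row-reduce the augmented matrix:
R1 ← R1 / (-13).
R2 ← R2 − 10·R1.
R2 ← R2 / (99/13).
R1 ← R1 − 7/13·R2.
Reading off the reduced rows gives x_1 = 0, x_2 = -1.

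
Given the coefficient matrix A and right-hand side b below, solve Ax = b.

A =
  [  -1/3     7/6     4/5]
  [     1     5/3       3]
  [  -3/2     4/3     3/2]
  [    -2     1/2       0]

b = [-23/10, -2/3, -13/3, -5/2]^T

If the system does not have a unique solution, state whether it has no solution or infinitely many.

Row-reduce:
R1 ← R1 / (-1/3).
R2 ← R2 − 1·R1.
R3 ← R3 + 3/2·R1.
R4 ← R4 + 2·R1.
R2 ← R2 / (31/6).
R1 ← R1 + 7/2·R2.
R3 ← R3 + 47/12·R2.
R4 ← R4 + 13/2·R2.
R3 ← R3 / (309/155).
R1 ← R1 − 39/31·R3.
R2 ← R2 − 162/155·R3.
R4 ← R4 − 309/155·R3.
Row 4 reduces to 0 = 3/2, a contradiction. The system is inconsistent.

no solution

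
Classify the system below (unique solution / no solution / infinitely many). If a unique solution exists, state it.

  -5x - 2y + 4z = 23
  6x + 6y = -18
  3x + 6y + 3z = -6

Row-reduce the augmented matrix:
R1 ← R1 / (-5).
R2 ← R2 − 6·R1.
R3 ← R3 − 3·R1.
R2 ← R2 / (18/5).
R1 ← R1 − 2/5·R2.
R3 ← R3 − 24/5·R2.
R3 ← R3 / (-1).
R1 ← R1 + 4/3·R3.
R2 ← R2 − 4/3·R3.
Reading off the reduced rows gives x = 1, y = -4, z = 5.

x = 1, y = -4, z = 5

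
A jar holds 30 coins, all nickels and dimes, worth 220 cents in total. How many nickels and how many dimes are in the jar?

Let n = nickels, d = dimes.
  n + d = 30
  5n + 10d = 220
From equation 1: n = 30 − d.
Substitute into equation 2 and solve: d = 14.
Then n = 16.

nickels: 16, dimes: 14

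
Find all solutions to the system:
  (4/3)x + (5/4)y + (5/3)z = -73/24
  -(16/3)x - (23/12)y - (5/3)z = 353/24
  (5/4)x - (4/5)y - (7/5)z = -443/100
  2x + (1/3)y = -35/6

Row-reduce the augmented matrix:
R1 ← R1 / (4/3).
R2 ← R2 + 16/3·R1.
R3 ← R3 − 5/4·R1.
R4 ← R4 − 2·R1.
R2 ← R2 / (37/12).
R1 ← R1 − 15/16·R2.
R3 ← R3 + 631/320·R2.
R4 ← R4 + 37/24·R2.
R3 ← R3 / (87/370).
R1 ← R1 + 10/37·R3.
R2 ← R2 − 60/37·R3.
R4 reduces to 0 = 0, so the extra equation is consistent.
Reading off the reduced rows gives x = -3, y = 1/2, z = 1/5.

x = -3, y = 1/2, z = 1/5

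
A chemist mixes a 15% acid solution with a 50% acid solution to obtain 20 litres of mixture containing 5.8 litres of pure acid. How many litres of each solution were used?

Let a = litres of solution A, b = litres of solution B.
  b + a = 20
  (3/20)a + (1/2)b = 29/5
Row-reduce the augmented matrix:
R2 ← R2 − 3/20·R1.
R2 ← R2 / (7/20).
R1 ← R1 − 1·R2.
Reading off the reduced rows gives a = 12, b = 8.

litres of solution A: 12, litres of solution B: 8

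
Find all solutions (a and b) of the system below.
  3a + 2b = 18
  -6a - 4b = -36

infinitely many solutions

Row-reduce:
R1 ← R1 / (3).
R2 ← R2 + 6·R1.
Rank is 1 with 2 unknowns, leaving b free.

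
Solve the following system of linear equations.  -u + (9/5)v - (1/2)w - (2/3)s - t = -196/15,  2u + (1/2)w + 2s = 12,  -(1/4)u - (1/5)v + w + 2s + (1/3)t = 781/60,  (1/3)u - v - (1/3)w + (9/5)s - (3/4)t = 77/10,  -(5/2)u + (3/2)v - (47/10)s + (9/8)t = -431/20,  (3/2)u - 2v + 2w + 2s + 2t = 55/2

no solution

Row-reduce:
R1 ← R1 / (-1).
R2 ← R2 − 2·R1.
R3 ← R3 + 1/4·R1.
R4 ← R4 − 1/3·R1.
R5 ← R5 + 5/2·R1.
R6 ← R6 − 3/2·R1.
R2 ← R2 / (18/5).
R1 ← R1 + 9/5·R2.
R3 ← R3 + 13/20·R2.
R4 ← R4 + 2/5·R2.
R5 ← R5 + 3·R2.
R6 ← R6 − 7/10·R2.
R3 ← R3 / (149/144).
R1 ← R1 − 1/4·R3.
R2 ← R2 + 5/36·R3.
R4 ← R4 + 5/9·R3.
R5 ← R5 − 5/6·R3.
R6 ← R6 − 97/72·R3.
R4 ← R4 / (19309/6705).
R1 ← R1 − 200/447·R4.
R2 ← R2 − 220/447·R4.
R3 ← R3 − 988/447·R4.
R5 ← R5 + 19309/4470·R4.
R6 ← R6 + 314/149·R4.
Swap R5 and R6.
R5 ← R5 / (-31109/115854).
R1 ← R1 − 2522/19309·R5.
R2 ← R2 + 18710/57927·R5.
R3 ← R3 − 21727/19309·R5.
R4 ← R4 + 31815/77236·R5.
Row 6 reduces to 0 = 2, a contradiction. The system is inconsistent.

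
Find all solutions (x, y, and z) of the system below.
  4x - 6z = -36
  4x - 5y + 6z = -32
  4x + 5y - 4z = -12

Row-reduce the augmented matrix:
R1 ← R1 / (4).
R2 ← R2 − 4·R1.
R3 ← R3 − 4·R1.
R2 ← R2 / (-5).
R3 ← R3 − 5·R2.
R3 ← R3 / (14).
R1 ← R1 + 3/2·R3.
R2 ← R2 + 12/5·R3.
Reading off the reduced rows gives x = -6, y = 4, z = 2.

x = -6, y = 4, z = 2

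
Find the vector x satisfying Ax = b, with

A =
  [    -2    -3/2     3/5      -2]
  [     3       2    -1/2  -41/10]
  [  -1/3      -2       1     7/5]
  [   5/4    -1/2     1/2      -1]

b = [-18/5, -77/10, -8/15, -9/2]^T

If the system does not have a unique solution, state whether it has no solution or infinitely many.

no solution

Row-reduce:
R1 ← R1 / (-2).
R2 ← R2 − 3·R1.
R3 ← R3 + 1/3·R1.
R4 ← R4 − 5/4·R1.
R2 ← R2 / (-1/4).
R1 ← R1 − 3/4·R2.
R3 ← R3 + 7/4·R2.
R4 ← R4 + 23/16·R2.
R3 ← R3 / (-19/10).
R1 ← R1 − 9/10·R3.
R2 ← R2 + 8/5·R3.
R4 ← R4 + 57/40·R3.
Row 4 reduces to 0 = -1/4, a contradiction. The system is inconsistent.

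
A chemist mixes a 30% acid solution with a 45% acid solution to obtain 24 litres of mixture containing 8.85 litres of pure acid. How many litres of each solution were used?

litres of solution A: 13, litres of solution B: 11

Let a = litres of solution A, b = litres of solution B.
  a + b = 24
  (3/10)a + (9/20)b = 177/20
Row-reduce the augmented matrix:
R2 ← R2 − 3/10·R1.
R2 ← R2 / (3/20).
R1 ← R1 − 1·R2.
Reading off the reduced rows gives a = 13, b = 11.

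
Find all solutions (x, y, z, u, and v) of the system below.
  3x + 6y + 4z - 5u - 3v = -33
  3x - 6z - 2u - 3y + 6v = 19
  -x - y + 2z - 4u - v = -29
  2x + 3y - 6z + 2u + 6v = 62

infinitely many solutions

Row-reduce:
R1 ← R1 / (3).
R2 ← R2 − 3·R1.
R3 ← R3 + 1·R1.
R4 ← R4 − 2·R1.
R2 ← R2 / (-9).
R1 ← R1 − 2·R2.
R3 ← R3 − 1·R2.
R4 ← R4 + 1·R2.
R3 ← R3 / (20/9).
R1 ← R1 + 8/9·R3.
R2 ← R2 − 10/9·R3.
R4 ← R4 + 68/9·R3.
R4 ← R4 / (-197/15).
R1 ← R1 + 47/15·R4.
R2 ← R2 − 7/3·R4.
R3 ← R3 + 12/5·R4.
Rank is 4 with 5 unknowns, leaving v free.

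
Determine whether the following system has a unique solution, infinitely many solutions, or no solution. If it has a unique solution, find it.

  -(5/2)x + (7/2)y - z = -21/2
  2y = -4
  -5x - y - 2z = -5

Row-reduce:
R1 ← R1 / (-5/2).
R3 ← R3 + 5·R1.
R2 ← R2 / (2).
R1 ← R1 + 7/5·R2.
R3 ← R3 + 8·R2.
Rank is 2 with 3 unknowns, leaving z free.

infinitely many solutions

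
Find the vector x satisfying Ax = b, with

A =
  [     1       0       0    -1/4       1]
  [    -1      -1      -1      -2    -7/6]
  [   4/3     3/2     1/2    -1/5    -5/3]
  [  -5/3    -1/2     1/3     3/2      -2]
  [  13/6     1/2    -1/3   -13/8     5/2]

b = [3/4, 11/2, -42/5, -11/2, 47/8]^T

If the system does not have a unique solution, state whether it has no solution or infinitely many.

infinitely many solutions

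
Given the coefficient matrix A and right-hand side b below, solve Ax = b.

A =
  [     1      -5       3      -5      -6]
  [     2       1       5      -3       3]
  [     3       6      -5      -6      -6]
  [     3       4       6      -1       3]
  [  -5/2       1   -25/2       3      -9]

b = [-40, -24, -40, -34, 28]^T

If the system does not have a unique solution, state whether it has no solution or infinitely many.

infinitely many solutions

Row-reduce:
R2 ← R2 − 2·R1.
R3 ← R3 − 3·R1.
R4 ← R4 − 3·R1.
R5 ← R5 + 5/2·R1.
R2 ← R2 / (11).
R1 ← R1 + 5·R2.
R3 ← R3 − 21·R2.
R4 ← R4 − 19·R2.
R5 ← R5 + 23/2·R2.
R3 ← R3 / (-133/11).
R1 ← R1 − 28/11·R3.
R2 ← R2 + 1/11·R3.
R4 ← R4 + 14/11·R3.
R5 ← R5 + 133/22·R3.
R4 ← R4 / (45/19).
R1 ← R1 + 52/19·R4.
R2 ← R2 − 89/133·R4.
R3 ← R3 − 48/133·R4.
Rank is 4 with 5 unknowns, leaving x_5 free.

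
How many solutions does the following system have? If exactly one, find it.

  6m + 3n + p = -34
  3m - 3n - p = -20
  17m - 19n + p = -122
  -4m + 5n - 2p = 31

Row-reduce the augmented matrix:
R1 ← R1 / (6).
R2 ← R2 − 3·R1.
R3 ← R3 − 17·R1.
R4 ← R4 + 4·R1.
R2 ← R2 / (-9/2).
R1 ← R1 − 1/2·R2.
R3 ← R3 + 55/2·R2.
R4 ← R4 − 7·R2.
R3 ← R3 / (22/3).
R2 ← R2 − 1/3·R3.
R4 ← R4 + 11/3·R3.
R4 reduces to 0 = 0, so the extra equation is consistent.
Reading off the reduced rows gives m = -6, n = 1, p = -1.

m = -6, n = 1, p = -1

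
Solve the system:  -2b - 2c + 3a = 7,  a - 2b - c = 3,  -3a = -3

Row-reduce the augmented matrix:
R1 ← R1 / (3).
R2 ← R2 − 1·R1.
R3 ← R3 + 3·R1.
R2 ← R2 / (-4/3).
R1 ← R1 + 2/3·R2.
R3 ← R3 + 2·R2.
R3 ← R3 / (-3/2).
R1 ← R1 + 1/2·R3.
R2 ← R2 − 1/4·R3.
Reading off the reduced rows gives a = 1, b = 0, c = -2.

a = 1, b = 0, c = -2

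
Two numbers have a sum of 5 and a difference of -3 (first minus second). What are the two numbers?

Let x = first number, y = second number.
  x + y = 5
  x - y = -3
From equation 1: x = 5 − y.
Substitute into equation 2 and solve: y = 4.
Then x = 1.

first number: 1, second number: 4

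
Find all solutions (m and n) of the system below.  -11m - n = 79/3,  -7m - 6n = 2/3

Row-reduce the augmented matrix:
R1 ← R1 / (-11).
R2 ← R2 + 7·R1.
R2 ← R2 / (-59/11).
R1 ← R1 − 1/11·R2.
Reading off the reduced rows gives m = -8/3, n = 3.

m = -8/3, n = 3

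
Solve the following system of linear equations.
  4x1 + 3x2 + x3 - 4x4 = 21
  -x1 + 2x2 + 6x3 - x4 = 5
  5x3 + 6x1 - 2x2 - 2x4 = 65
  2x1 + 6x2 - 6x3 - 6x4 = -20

x1 = 5, x2 = -6, x3 = 3, x4 = -4

Row-reduce the augmented matrix:
R1 ← R1 / (4).
R2 ← R2 + 1·R1.
R3 ← R3 − 6·R1.
R4 ← R4 − 2·R1.
R2 ← R2 / (11/4).
R1 ← R1 − 3/4·R2.
R3 ← R3 + 13/2·R2.
R4 ← R4 − 9/2·R2.
R3 ← R3 / (201/11).
R1 ← R1 + 16/11·R3.
R2 ← R2 − 25/11·R3.
R4 ← R4 + 184/11·R3.
R4 ← R4 / (-280/201).
R1 ← R1 + 103/201·R4.
R2 ← R2 + 128/201·R4.
R3 ← R3 + 8/201·R4.
Reading off the reduced rows gives x1 = 5, x2 = -6, x3 = 3, x4 = -4.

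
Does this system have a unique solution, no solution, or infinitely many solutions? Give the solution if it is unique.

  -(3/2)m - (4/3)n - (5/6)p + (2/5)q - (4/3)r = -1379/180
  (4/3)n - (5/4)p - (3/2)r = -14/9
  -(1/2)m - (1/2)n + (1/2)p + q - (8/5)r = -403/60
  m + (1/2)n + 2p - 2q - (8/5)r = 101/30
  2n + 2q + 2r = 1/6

Row-reduce the augmented matrix:
R1 ← R1 / (-3/2).
R3 ← R3 + 1/2·R1.
R4 ← R4 − 1·R1.
R2 ← R2 / (4/3).
R1 ← R1 − 8/9·R2.
R3 ← R3 + 1/18·R2.
R4 ← R4 + 7/18·R2.
R5 ← R5 − 2·R2.
R3 ← R3 / (209/288).
R1 ← R1 − 25/18·R3.
R2 ← R2 + 15/16·R3.
R4 ← R4 − 311/288·R3.
R5 ← R5 − 15/8·R3.
R4 ← R4 / (-3159/1045).
R1 ← R1 + 2012/1045·R4.
R2 ← R2 − 234/209·R4.
R3 ← R3 − 1248/1045·R4.
R5 ← R5 + 50/209·R4.
R5 ← R5 / (7882/1053).
R1 ← R1 − 25954/5265·R5.
R2 ← R2 + 28/9·R5.
R3 ← R3 + 286/135·R5.
R4 ← R4 − 388/1053·R5.
Reading off the reduced rows gives m = 3, n = 1/3, p = -1/2, q = -2, r = 7/4.

m = 3, n = 1/3, p = -1/2, q = -2, r = 7/4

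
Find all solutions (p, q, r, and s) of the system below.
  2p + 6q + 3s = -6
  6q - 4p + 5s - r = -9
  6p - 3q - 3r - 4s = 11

infinitely many solutions

Row-reduce:
R1 ← R1 / (2).
R2 ← R2 + 4·R1.
R3 ← R3 − 6·R1.
R2 ← R2 / (18).
R1 ← R1 − 3·R2.
R3 ← R3 + 21·R2.
R3 ← R3 / (-25/6).
R1 ← R1 − 1/6·R3.
R2 ← R2 + 1/18·R3.
Rank is 3 with 4 unknowns, leaving s free.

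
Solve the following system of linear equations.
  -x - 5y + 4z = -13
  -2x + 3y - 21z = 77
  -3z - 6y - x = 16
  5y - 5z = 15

Row-reduce the augmented matrix:
R1 ← R1 / (-1).
R2 ← R2 + 2·R1.
R3 ← R3 + 1·R1.
R2 ← R2 / (13).
R1 ← R1 − 5·R2.
R3 ← R3 + 1·R2.
R4 ← R4 − 5·R2.
R3 ← R3 / (-120/13).
R1 ← R1 − 93/13·R3.
R2 ← R2 + 29/13·R3.
R4 ← R4 − 80/13·R3.
R4 reduces to 0 = 0, so the extra equation is consistent.
Reading off the reduced rows gives x = 2, y = -1, z = -4.

x = 2, y = -1, z = -4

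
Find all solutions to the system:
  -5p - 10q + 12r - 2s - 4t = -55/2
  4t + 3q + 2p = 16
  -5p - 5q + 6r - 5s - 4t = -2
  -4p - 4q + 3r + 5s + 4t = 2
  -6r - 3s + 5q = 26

no solution

Row-reduce:
R1 ← R1 / (-5).
R2 ← R2 − 2·R1.
R3 ← R3 + 5·R1.
R4 ← R4 + 4·R1.
R2 ← R2 / (-1).
R1 ← R1 − 2·R2.
R3 ← R3 − 5·R2.
R4 ← R4 − 4·R2.
R5 ← R5 − 5·R2.
R3 ← R3 / (18).
R1 ← R1 − 36/5·R3.
R2 ← R2 + 24/5·R3.
R4 ← R4 − 63/5·R3.
R5 ← R5 − 18·R3.
R4 ← R4 / (83/10).
R1 ← R1 − 8/5·R4.
R2 ← R2 + 16/15·R4.
R3 ← R3 + 7/18·R4.
Row 5 reduces to 0 = 1/2, a contradiction. The system is inconsistent.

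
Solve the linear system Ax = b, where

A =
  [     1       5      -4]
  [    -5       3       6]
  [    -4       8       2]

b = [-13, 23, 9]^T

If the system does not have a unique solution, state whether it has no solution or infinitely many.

no solution

Row-reduce:
R2 ← R2 + 5·R1.
R3 ← R3 + 4·R1.
R2 ← R2 / (28).
R1 ← R1 − 5·R2.
R3 ← R3 − 28·R2.
Row 3 reduces to 0 = -1, a contradiction. The system is inconsistent.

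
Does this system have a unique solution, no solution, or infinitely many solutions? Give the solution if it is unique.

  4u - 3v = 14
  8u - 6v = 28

infinitely many solutions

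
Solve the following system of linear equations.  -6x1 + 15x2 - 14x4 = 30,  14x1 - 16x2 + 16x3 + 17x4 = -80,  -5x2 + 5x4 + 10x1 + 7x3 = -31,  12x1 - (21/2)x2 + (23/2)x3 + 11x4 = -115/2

no solution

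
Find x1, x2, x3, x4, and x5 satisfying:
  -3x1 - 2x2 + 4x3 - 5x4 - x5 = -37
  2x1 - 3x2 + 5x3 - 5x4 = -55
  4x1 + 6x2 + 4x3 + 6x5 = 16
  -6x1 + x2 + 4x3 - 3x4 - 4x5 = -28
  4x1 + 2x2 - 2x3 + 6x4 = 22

x1 = -3, x2 = 3, x3 = -5, x4 = 3, x5 = 5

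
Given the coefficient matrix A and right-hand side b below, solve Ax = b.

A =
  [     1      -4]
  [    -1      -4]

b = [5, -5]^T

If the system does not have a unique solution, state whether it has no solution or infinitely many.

x_1 = 5, x_2 = 0

From equation 1: x_1 = 5 + 4·x_2.
Substitute into equation 2 and solve: x_2 = 0.
Then x_1 = 5.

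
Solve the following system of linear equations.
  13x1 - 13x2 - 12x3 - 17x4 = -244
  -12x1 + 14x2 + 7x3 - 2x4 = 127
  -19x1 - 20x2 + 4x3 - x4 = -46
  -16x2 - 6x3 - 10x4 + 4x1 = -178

x1 = -4, x2 = 6, x3 = 1, x4 = 6

Row-reduce the augmented matrix:
R1 ← R1 / (13).
R2 ← R2 + 12·R1.
R3 ← R3 + 19·R1.
R4 ← R4 − 4·R1.
R2 ← R2 / (2).
R1 ← R1 + 1·R2.
R3 ← R3 + 39·R2.
R4 ← R4 + 12·R2.
R3 ← R3 / (-2419/26).
R1 ← R1 + 77/26·R3.
R2 ← R2 + 53/26·R3.
R4 ← R4 + 348/13·R3.
R4 ← R4 / (-10214/2419).
R1 ← R1 − 3993/2419·R4.
R2 ← R2 + 1744/2419·R4.
R3 ← R3 − 9642/2419·R4.
Reading off the reduced rows gives x1 = -4, x2 = 6, x3 = 1, x4 = 6.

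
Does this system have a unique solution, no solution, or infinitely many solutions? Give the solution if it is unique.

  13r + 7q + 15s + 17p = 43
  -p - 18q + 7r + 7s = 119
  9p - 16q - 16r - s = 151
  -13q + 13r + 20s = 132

p = 3, q = -6, r = -2, s = 4

Row-reduce the augmented matrix:
R1 ← R1 / (17).
R2 ← R2 + 1·R1.
R3 ← R3 − 9·R1.
R2 ← R2 / (-299/17).
R1 ← R1 − 7/17·R2.
R3 ← R3 + 335/17·R2.
R4 ← R4 + 13·R2.
R3 ← R3 / (-9443/299).
R1 ← R1 − 283/299·R3.
R2 ← R2 + 132/299·R3.
R4 ← R4 − 167/23·R3.
R4 ← R4 / (95260/9443).
R1 ← R1 − 5045/9443·R4.
R2 ← R2 + 1886/9443·R4.
R3 ← R3 − 5314/9443·R4.
Reading off the reduced rows gives p = 3, q = -6, r = -2, s = 4.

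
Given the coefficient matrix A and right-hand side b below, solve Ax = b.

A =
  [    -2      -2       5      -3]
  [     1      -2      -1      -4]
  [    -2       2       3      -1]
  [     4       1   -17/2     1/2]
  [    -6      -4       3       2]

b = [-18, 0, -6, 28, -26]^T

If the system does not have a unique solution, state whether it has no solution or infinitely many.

no solution

Row-reduce:
R1 ← R1 / (-2).
R2 ← R2 − 1·R1.
R3 ← R3 + 2·R1.
R4 ← R4 − 4·R1.
R5 ← R5 + 6·R1.
R2 ← R2 / (-3).
R1 ← R1 − 1·R2.
R3 ← R3 − 4·R2.
R4 ← R4 + 3·R2.
R5 ← R5 − 2·R2.
Swap R3 and R5.
R3 ← R3 / (-11).
R1 ← R1 + 2·R3.
R2 ← R2 + 1/2·R3.
Swap R4 and R5.
R4 ← R4 / (-16/3).
R1 ← R1 + 5/3·R4.
R2 ← R2 − 3/2·R4.
R3 ← R3 + 2/3·R4.
Row 5 reduces to 0 = 1, a contradiction. The system is inconsistent.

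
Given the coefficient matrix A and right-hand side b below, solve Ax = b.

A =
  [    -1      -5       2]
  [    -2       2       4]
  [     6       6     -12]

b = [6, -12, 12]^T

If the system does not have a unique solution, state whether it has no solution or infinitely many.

Row-reduce:
R1 ← R1 / (-1).
R2 ← R2 + 2·R1.
R3 ← R3 − 6·R1.
R2 ← R2 / (12).
R1 ← R1 − 5·R2.
R3 ← R3 + 24·R2.
Rank is 2 with 3 unknowns, leaving x_3 free.

infinitely many solutions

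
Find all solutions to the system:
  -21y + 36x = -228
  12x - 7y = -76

Row-reduce:
R1 ← R1 / (36).
R2 ← R2 − 12·R1.
Rank is 1 with 2 unknowns, leaving y free.

infinitely many solutions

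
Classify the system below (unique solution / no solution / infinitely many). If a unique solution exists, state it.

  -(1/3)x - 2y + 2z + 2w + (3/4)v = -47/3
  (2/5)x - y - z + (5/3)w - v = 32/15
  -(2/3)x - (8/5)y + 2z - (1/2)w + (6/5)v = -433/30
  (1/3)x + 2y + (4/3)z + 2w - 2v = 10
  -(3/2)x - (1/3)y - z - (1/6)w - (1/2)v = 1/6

Row-reduce the augmented matrix:
R1 ← R1 / (-1/3).
R2 ← R2 − 2/5·R1.
R3 ← R3 + 2/3·R1.
R4 ← R4 − 1/3·R1.
R5 ← R5 + 3/2·R1.
R2 ← R2 / (-17/5).
R1 ← R1 − 6·R2.
R3 ← R3 − 12/5·R2.
R5 ← R5 − 26/3·R2.
R3 ← R3 / (-86/85).
R1 ← R1 + 60/17·R3.
R2 ← R2 + 7/17·R3.
R4 ← R4 − 10/3·R3.
R5 ← R5 + 328/51·R3.
R4 ← R4 / (-353/258).
R1 ← R1 − 295/43·R4.
R2 ← R2 + 275/516·R4.
R3 ← R3 − 277/172·R4.
R5 ← R5 − 8945/774·R4.
R5 ← R5 / (-191851/8472).
R1 ← R1 + 19095/1412·R5.
R2 ← R2 − 3227/2824·R5.
R3 ← R3 + 7179/2824·R5.
R4 ← R4 − 1275/706·R5.
Reading off the reduced rows gives x = 2, y = 3, z = -2, w = -1, v = -4.

x = 2, y = 3, z = -2, w = -1, v = -4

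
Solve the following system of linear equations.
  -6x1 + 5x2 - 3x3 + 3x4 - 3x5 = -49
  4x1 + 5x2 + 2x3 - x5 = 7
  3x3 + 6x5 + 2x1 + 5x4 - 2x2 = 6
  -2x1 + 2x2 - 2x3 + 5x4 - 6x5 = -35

infinitely many solutions

Row-reduce:
R1 ← R1 / (-6).
R2 ← R2 − 4·R1.
R3 ← R3 − 2·R1.
R4 ← R4 + 2·R1.
R2 ← R2 / (25/3).
R1 ← R1 + 5/6·R2.
R3 ← R3 + 1/3·R2.
R4 ← R4 − 1/3·R2.
R3 ← R3 / (2).
R1 ← R1 − 1/2·R3.
R4 ← R4 + 1·R3.
R4 ← R4 / (174/25).
R1 ← R1 + 91/50·R4.
R2 ← R2 − 6/25·R4.
R3 ← R3 − 76/25·R4.
Rank is 4 with 5 unknowns, leaving x5 free.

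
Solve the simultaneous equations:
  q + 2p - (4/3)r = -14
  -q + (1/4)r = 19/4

infinitely many solutions

Row-reduce:
R1 ← R1 / (2).
R2 ← R2 / (-1).
R1 ← R1 − 1/2·R2.
Rank is 2 with 3 unknowns, leaving r free.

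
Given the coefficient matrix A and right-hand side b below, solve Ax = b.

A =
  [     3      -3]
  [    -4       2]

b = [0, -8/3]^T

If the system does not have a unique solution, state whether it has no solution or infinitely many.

x_1 = 4/3, x_2 = 4/3

Row-reduce the augmented matrix:
R1 ← R1 / (3).
R2 ← R2 + 4·R1.
R2 ← R2 / (-2).
R1 ← R1 + 1·R2.
Reading off the reduced rows gives x_1 = 4/3, x_2 = 4/3.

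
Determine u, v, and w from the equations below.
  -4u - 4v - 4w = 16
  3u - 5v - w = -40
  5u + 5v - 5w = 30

Row-reduce the augmented matrix:
R1 ← R1 / (-4).
R2 ← R2 − 3·R1.
R3 ← R3 − 5·R1.
R2 ← R2 / (-8).
R1 ← R1 − 1·R2.
R3 ← R3 / (-10).
R1 ← R1 − 1/2·R3.
R2 ← R2 − 1/2·R3.
Reading off the reduced rows gives u = -5, v = 6, w = -5.

u = -5, v = 6, w = -5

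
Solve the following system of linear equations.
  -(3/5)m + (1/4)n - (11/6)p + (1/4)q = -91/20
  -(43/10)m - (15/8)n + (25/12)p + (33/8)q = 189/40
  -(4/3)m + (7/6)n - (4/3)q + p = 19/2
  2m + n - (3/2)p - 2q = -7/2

Row-reduce:
R1 ← R1 / (-3/5).
R2 ← R2 + 43/10·R1.
R3 ← R3 + 4/3·R1.
R4 ← R4 − 2·R1.
R2 ← R2 / (-11/3).
R1 ← R1 + 5/12·R2.
R3 ← R3 − 11/18·R2.
R4 ← R4 − 11/6·R2.
R3 ← R3 / (137/18).
R1 ← R1 − 175/132·R3.
R2 ← R2 + 137/33·R3.
Rank is 3 with 4 unknowns, leaving q free.

infinitely many solutions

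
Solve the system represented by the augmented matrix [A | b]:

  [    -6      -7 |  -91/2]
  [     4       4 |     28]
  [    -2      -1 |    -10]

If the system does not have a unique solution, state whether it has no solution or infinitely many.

Row-reduce:
R1 ← R1 / (-6).
R2 ← R2 − 4·R1.
R3 ← R3 + 2·R1.
R2 ← R2 / (-2/3).
R1 ← R1 − 7/6·R2.
R3 ← R3 − 4/3·R2.
Row 3 reduces to 0 = 1/2, a contradiction. The system is inconsistent.

no solution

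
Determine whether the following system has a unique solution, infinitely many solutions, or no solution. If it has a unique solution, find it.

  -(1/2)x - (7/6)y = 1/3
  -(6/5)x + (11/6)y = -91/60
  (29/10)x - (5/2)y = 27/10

x = 1/2, y = -1/2

Row-reduce the augmented matrix:
R1 ← R1 / (-1/2).
R2 ← R2 + 6/5·R1.
R3 ← R3 − 29/10·R1.
R2 ← R2 / (139/30).
R1 ← R1 − 7/3·R2.
R3 ← R3 + 139/15·R2.
R3 reduces to 0 = 0, so the extra equation is consistent.
Reading off the reduced rows gives x = 1/2, y = -1/2.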